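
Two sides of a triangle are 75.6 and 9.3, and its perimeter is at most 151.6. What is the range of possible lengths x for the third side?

Triangle inequality alone gives 66.3 < x < 84.9.
The perimeter condition gives x ≤ 151.6 − 75.6 − 9.3 = 66.7.
Intersecting the two: 66.3 < x ≤ 66.7.

66.3 < x ≤ 66.7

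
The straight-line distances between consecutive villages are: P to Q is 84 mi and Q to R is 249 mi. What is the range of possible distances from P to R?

By the triangle inequality, |84 − 249| ≤ PR ≤ 84 + 249.

165 ≤ PR ≤ 333 mi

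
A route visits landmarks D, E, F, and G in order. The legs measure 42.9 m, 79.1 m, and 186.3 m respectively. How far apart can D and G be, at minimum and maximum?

The maximum is all hops collinear in one direction: 42.9 + 79.1 + 186.3 = 308.3.
The longest hop is 186.3; the others sum to 122.0. Folding the others back against it leaves at least 186.3 − 122.0 = 64.3.

64.3 ≤ DG ≤ 308.3 m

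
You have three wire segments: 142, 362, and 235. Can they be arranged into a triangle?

Yes

The longest side is 362, and the other two sum to 377.
Since 377 > 362, the triangle inequality holds.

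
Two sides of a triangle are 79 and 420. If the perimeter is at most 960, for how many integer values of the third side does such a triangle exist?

Triangle inequality: 341 < x < 499. Perimeter ≤ 960 gives x ≤ 960 − 79 − 420 = 461.
So 341 < x ≤ 461; integers 342 through 461: 120 values.

120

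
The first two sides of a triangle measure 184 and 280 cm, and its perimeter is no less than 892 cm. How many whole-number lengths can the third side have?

Triangle inequality: 96 < x < 464. Perimeter ≥ 892 gives x ≥ 892 − 184 − 280 = 428.
So 428 ≤ x < 464; integers 428 through 463: 36 values.

36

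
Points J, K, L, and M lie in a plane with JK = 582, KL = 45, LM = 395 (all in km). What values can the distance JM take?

The maximum is all hops collinear in one direction: 582 + 45 + 395 = 1022.
The longest hop is 582; the others sum to 440. Folding the others back against it leaves at least 582 − 440 = 142.

142 ≤ JM ≤ 1022 km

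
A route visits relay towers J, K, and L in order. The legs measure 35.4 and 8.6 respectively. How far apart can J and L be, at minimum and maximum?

By the triangle inequality, |35.4 − 8.6| ≤ JL ≤ 35.4 + 8.6.

26.8 ≤ JL ≤ 44.0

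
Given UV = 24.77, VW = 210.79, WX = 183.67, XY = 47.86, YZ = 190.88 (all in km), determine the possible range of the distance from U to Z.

0 ≤ UZ ≤ 657.97 km

The maximum is all hops collinear in one direction: 24.77 + 210.79 + 183.67 + 47.86 + 190.88 = 657.97.
The longest hop is 210.79; the others sum to 447.18. Since 210.79 ≤ 447.18, the path can fold back on itself completely, so the minimum distance is 0.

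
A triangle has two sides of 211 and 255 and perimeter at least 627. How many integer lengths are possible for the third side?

305

Triangle inequality: 44 < x < 466. Perimeter ≥ 627 gives x ≥ 627 − 211 − 255 = 161.
So 161 ≤ x < 466; integers 161 through 465: 305 values.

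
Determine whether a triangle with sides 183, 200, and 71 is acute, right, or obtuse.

obtuse

Compare the square of the longest side to the sum of squares of the other two: 71² + 183² = 38530 < 40000 = 200².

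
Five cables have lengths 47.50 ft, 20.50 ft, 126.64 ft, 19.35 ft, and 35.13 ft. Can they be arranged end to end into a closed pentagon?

For a pentagon, each side must be shorter than the sum of the others.
Here the longest side is 126.64, but the remaining 4 sides sum to only 122.48.

No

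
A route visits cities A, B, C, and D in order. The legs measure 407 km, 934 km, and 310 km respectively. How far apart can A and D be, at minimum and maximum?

The maximum is all hops collinear in one direction: 407 + 934 + 310 = 1651.
The longest hop is 934; the others sum to 717. Folding the others back against it leaves at least 934 − 717 = 217.

217 ≤ AD ≤ 1651 km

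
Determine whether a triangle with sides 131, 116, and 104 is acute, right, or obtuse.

acute

Compare the square of the longest side to the sum of squares of the other two: 104² + 116² = 24272 > 17161 = 131².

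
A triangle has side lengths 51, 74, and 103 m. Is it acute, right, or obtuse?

obtuse

Compare the square of the longest side to the sum of squares of the other two: 51² + 74² = 8077 < 10609 = 103².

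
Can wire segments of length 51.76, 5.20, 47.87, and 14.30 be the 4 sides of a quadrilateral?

Yes

A quadrilateral exists iff every side is shorter than the sum of the others — equivalently, the longest side is less than the sum of the rest.
Longest side 51.76 < 67.37 (sum of the remaining 3), so yes.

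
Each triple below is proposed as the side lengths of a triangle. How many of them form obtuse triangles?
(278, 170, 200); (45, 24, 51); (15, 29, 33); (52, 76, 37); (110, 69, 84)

(278,170,200): 170²+200² = 68900 < 77284 = 278² → obtuse
(45,24,51): 24²+45² = 2601 = 51² → right
(15,29,33): 15²+29² = 1066 < 1089 = 33² → obtuse
(52,76,37): 37²+52² = 4073 < 5776 = 76² → obtuse
(110,69,84): 69²+84² = 11817 < 12100 = 110² → obtuse
4 of the 5 are obtuse.

4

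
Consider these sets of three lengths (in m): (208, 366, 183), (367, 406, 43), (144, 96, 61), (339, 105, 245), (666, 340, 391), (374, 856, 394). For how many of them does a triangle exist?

5

(183,208,366): 183+208 > 366 → valid
(43,367,406): 43+367 > 406 → valid
(61,96,144): 61+96 > 144 → valid
(105,245,339): 105+245 > 339 → valid
(340,391,666): 340+391 > 666 → valid
(374,394,856): 374+394 ≤ 856 → not valid
5 of the 6 triples form a triangle.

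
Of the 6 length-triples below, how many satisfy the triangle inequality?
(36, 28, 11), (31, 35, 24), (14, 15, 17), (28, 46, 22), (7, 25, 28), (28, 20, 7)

(11,28,36): 11+28 > 36 → valid
(24,31,35): 24+31 > 35 → valid
(14,15,17): 14+15 > 17 → valid
(22,28,46): 22+28 > 46 → valid
(7,25,28): 7+25 > 28 → valid
(7,20,28): 7+20 ≤ 28 → not valid
5 of the 6 triples form a triangle.

5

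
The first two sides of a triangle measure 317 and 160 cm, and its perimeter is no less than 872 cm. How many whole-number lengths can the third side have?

82

Triangle inequality: 157 < x < 477. Perimeter ≥ 872 gives x ≥ 872 − 317 − 160 = 395.
So 395 ≤ x < 477; integers 395 through 476: 82 values.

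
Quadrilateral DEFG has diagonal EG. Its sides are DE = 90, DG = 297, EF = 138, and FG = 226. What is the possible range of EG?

207 < EG < 364

From triangle DEG: |90 − 297| < EG < 90 + 297, i.e. 207 < EG < 387.
From triangle FEG: 88 < EG < 364.
Both must hold, so EG lies in the intersection.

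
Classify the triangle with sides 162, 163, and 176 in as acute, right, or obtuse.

Compare the square of the longest side to the sum of squares of the other two: 162² + 163² = 52813 > 30976 = 176².

acute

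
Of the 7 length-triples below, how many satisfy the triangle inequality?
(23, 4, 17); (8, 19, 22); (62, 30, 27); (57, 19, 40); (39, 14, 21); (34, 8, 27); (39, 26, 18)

(4,17,23): 4+17 ≤ 23 → not valid
(8,19,22): 8+19 > 22 → valid
(27,30,62): 27+30 ≤ 62 → not valid
(19,40,57): 19+40 > 57 → valid
(14,21,39): 14+21 ≤ 39 → not valid
(8,27,34): 8+27 > 34 → valid
(18,26,39): 18+26 > 39 → valid
4 of the 7 triples form a triangle.

4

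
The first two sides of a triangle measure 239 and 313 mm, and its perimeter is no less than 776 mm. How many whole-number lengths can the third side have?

Triangle inequality: 74 < x < 552. Perimeter ≥ 776 gives x ≥ 776 − 239 − 313 = 224.
So 224 ≤ x < 552; integers 224 through 551: 328 values.

328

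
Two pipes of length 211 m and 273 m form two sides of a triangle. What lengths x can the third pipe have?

By the triangle inequality, x must be less than 211 + 273 = 484 and greater than |211 − 273| = 62.

62 < x < 484 (m)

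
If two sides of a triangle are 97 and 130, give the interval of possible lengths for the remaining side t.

By the triangle inequality, t must be less than 97 + 130 = 227 and greater than |97 − 130| = 33.

33 < t < 227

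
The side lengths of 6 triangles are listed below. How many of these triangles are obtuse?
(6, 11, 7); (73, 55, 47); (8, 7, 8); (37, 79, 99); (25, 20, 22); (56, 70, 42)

(6,11,7): 6²+7² = 85 < 121 = 11² → obtuse
(73,55,47): 47²+55² = 5234 < 5329 = 73² → obtuse
(8,7,8): 7²+8² = 113 > 64 = 8² → acute
(37,79,99): 37²+79² = 7610 < 9801 = 99² → obtuse
(25,20,22): 20²+22² = 884 > 625 = 25² → acute
(56,70,42): 42²+56² = 4900 = 70² → right
3 of the 6 are obtuse.

3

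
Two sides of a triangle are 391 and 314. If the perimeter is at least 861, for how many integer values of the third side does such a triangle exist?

Triangle inequality: 77 < x < 705. Perimeter ≥ 861 gives x ≥ 861 − 391 − 314 = 156.
So 156 ≤ x < 705; integers 156 through 704: 549 values.

549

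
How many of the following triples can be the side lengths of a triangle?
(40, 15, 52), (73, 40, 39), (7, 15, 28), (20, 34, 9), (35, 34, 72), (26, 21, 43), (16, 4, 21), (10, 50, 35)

(15,40,52): 15+40 > 52 → valid
(39,40,73): 39+40 > 73 → valid
(7,15,28): 7+15 ≤ 28 → not valid
(9,20,34): 9+20 ≤ 34 → not valid
(34,35,72): 34+35 ≤ 72 → not valid
(21,26,43): 21+26 > 43 → valid
(4,16,21): 4+16 ≤ 21 → not valid
(10,35,50): 10+35 ≤ 50 → not valid
3 of the 8 triples form a triangle.

3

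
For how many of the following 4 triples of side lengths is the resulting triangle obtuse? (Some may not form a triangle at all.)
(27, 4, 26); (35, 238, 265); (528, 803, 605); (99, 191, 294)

(27,4,26): 4²+26² = 692 < 729 = 27² → obtuse
(35,238,265): 35²+238² = 57869 < 70225 = 265² → obtuse
(528,803,605): 528²+605² = 644809 = 803² → right
(99,191,294): 99+191 ≤ 294, not a triangle
2 of the 4 are obtuse.

2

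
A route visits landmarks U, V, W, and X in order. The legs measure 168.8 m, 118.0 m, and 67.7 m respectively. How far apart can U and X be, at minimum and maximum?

0 ≤ UX ≤ 354.5 m

The maximum is all hops collinear in one direction: 168.8 + 118.0 + 67.7 = 354.5.
The longest hop is 168.8; the others sum to 185.7. Since 168.8 ≤ 185.7, the path can fold back on itself completely, so the minimum distance is 0.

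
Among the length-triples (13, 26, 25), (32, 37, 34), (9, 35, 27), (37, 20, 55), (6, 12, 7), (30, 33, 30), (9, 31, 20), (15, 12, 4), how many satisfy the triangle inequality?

(13,25,26): 13+25 > 26 → valid
(32,34,37): 32+34 > 37 → valid
(9,27,35): 9+27 > 35 → valid
(20,37,55): 20+37 > 55 → valid
(6,7,12): 6+7 > 12 → valid
(30,30,33): 30+30 > 33 → valid
(9,20,31): 9+20 ≤ 31 → not valid
(4,12,15): 4+12 > 15 → valid
7 of the 8 triples form a triangle.

7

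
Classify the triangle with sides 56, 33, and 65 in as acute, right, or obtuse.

right

Compare the square of the longest side to the sum of squares of the other two: 33² + 56² = 4225 = 65².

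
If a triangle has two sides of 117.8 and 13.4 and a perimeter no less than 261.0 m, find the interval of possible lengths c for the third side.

129.8 ≤ c < 131.2

Triangle inequality alone gives 104.4 < c < 131.2.
The perimeter condition gives c ≥ 261.0 − 117.8 − 13.4 = 129.8.
Intersecting the two: 129.8 ≤ c < 131.2.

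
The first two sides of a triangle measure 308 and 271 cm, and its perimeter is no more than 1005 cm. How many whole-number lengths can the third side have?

Triangle inequality: 37 < x < 579. Perimeter ≤ 1005 gives x ≤ 1005 − 308 − 271 = 426.
So 37 < x ≤ 426; integers 38 through 426: 389 values.

389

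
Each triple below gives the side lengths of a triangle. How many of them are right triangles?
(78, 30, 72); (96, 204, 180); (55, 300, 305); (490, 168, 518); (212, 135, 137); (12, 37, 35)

(78,30,72): 30²+72² = 6084 = 78² → right
(96,204,180): 96²+180² = 41616 = 204² → right
(55,300,305): 55²+300² = 93025 = 305² → right
(490,168,518): 168²+490² = 268324 = 518² → right
(212,135,137): 135²+137² = 36994 < 44944 = 212² → obtuse
(12,37,35): 12²+35² = 1369 = 37² → right
5 of the 6 are right.

5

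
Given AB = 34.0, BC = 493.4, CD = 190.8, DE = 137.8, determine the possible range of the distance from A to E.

The maximum is all hops collinear in one direction: 34.0 + 493.4 + 190.8 + 137.8 = 856.0.
The longest hop is 493.4; the others sum to 362.6. Folding the others back against it leaves at least 493.4 − 362.6 = 130.8.

130.8 ≤ AE ≤ 856.0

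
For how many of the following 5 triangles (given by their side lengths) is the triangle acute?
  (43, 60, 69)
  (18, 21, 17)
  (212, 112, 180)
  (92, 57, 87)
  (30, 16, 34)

3

(43,60,69): 43²+60² = 5449 > 4761 = 69² → acute
(18,21,17): 17²+18² = 613 > 441 = 21² → acute
(212,112,180): 112²+180² = 44944 = 212² → right
(92,57,87): 57²+87² = 10818 > 8464 = 92² → acute
(30,16,34): 16²+30² = 1156 = 34² → right
3 of the 5 are acute.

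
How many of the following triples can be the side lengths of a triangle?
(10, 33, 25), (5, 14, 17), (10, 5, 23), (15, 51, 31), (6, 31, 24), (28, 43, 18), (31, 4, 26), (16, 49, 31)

(10,25,33): 10+25 > 33 → valid
(5,14,17): 5+14 > 17 → valid
(5,10,23): 5+10 ≤ 23 → not valid
(15,31,51): 15+31 ≤ 51 → not valid
(6,24,31): 6+24 ≤ 31 → not valid
(18,28,43): 18+28 > 43 → valid
(4,26,31): 4+26 ≤ 31 → not valid
(16,31,49): 16+31 ≤ 49 → not valid
3 of the 8 triples form a triangle.

3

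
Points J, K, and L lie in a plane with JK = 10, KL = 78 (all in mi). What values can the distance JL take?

68 ≤ JL ≤ 88 mi

By the triangle inequality, |10 − 78| ≤ JL ≤ 10 + 78.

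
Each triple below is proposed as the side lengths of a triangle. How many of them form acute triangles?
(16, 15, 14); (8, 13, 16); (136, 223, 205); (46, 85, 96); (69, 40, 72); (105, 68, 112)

(16,15,14): 14²+15² = 421 > 256 = 16² → acute
(8,13,16): 8²+13² = 233 < 256 = 16² → obtuse
(136,223,205): 136²+205² = 60521 > 49729 = 223² → acute
(46,85,96): 46²+85² = 9341 > 9216 = 96² → acute
(69,40,72): 40²+69² = 6361 > 5184 = 72² → acute
(105,68,112): 68²+105² = 15649 > 12544 = 112² → acute
5 of the 6 are acute.

5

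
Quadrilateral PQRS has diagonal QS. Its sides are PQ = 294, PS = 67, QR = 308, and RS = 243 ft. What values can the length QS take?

From triangle PQS: |294 − 67| < QS < 294 + 67, i.e. 227 < QS < 361.
From triangle RQS: 65 < QS < 551.
Both must hold, so QS lies in the intersection.

227 < QS < 361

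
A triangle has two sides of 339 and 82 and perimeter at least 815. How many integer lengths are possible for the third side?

27

Triangle inequality: 257 < x < 421. Perimeter ≥ 815 gives x ≥ 815 − 339 − 82 = 394.
So 394 ≤ x < 421; integers 394 through 420: 27 values.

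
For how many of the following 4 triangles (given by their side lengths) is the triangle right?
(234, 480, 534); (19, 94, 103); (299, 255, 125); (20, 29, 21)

(234,480,534): 234²+480² = 285156 = 534² → right
(19,94,103): 19²+94² = 9197 < 10609 = 103² → obtuse
(299,255,125): 125²+255² = 80650 < 89401 = 299² → obtuse
(20,29,21): 20²+21² = 841 = 29² → right
2 of the 4 are right.

2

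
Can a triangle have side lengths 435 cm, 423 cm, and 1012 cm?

The longest side is 1012, but the other two sum to only 858.
858 < 1012, so the triangle inequality fails.

No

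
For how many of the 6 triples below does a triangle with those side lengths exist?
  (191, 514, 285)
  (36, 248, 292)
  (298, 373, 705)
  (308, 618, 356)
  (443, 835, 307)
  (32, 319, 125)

1

(191,285,514): 191+285 ≤ 514 → not valid
(36,248,292): 36+248 ≤ 292 → not valid
(298,373,705): 298+373 ≤ 705 → not valid
(308,356,618): 308+356 > 618 → valid
(307,443,835): 307+443 ≤ 835 → not valid
(32,125,319): 32+125 ≤ 319 → not valid
1 of the 6 triples forms a triangle.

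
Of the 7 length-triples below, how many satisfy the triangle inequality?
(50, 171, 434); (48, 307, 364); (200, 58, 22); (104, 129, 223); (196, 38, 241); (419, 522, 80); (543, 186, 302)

(50,171,434): 50+171 ≤ 434 → not valid
(48,307,364): 48+307 ≤ 364 → not valid
(22,58,200): 22+58 ≤ 200 → not valid
(104,129,223): 104+129 > 223 → valid
(38,196,241): 38+196 ≤ 241 → not valid
(80,419,522): 80+419 ≤ 522 → not valid
(186,302,543): 186+302 ≤ 543 → not valid
1 of the 7 triples forms a triangle.

1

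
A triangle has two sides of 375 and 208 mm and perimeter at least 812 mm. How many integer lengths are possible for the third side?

Triangle inequality: 167 < x < 583. Perimeter ≥ 812 gives x ≥ 812 − 375 − 208 = 229.
So 229 ≤ x < 583; integers 229 through 582: 354 values.

354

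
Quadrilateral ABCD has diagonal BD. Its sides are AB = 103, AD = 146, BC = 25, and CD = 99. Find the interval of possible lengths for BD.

From triangle ABD: |103 − 146| < BD < 103 + 146, i.e. 43 < BD < 249.
From triangle CBD: 74 < BD < 124.
Both must hold, so BD lies in the intersection.

74 < BD < 124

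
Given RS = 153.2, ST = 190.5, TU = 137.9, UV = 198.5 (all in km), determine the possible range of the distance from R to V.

The maximum is all hops collinear in one direction: 153.2 + 190.5 + 137.9 + 198.5 = 680.1.
The longest hop is 198.5; the others sum to 481.6. Since 198.5 ≤ 481.6, the path can fold back on itself completely, so the minimum distance is 0.

0 ≤ RV ≤ 680.1 km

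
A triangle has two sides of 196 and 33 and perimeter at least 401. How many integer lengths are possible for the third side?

Triangle inequality: 163 < x < 229. Perimeter ≥ 401 gives x ≥ 401 − 196 − 33 = 172.
So 172 ≤ x < 229; integers 172 through 228: 57 values.

57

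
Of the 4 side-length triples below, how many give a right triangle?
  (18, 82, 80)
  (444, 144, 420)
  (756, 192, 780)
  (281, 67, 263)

(18,82,80): 18²+80² = 6724 = 82² → right
(444,144,420): 144²+420² = 197136 = 444² → right
(756,192,780): 192²+756² = 608400 = 780² → right
(281,67,263): 67²+263² = 73658 < 78961 = 281² → obtuse
3 of the 4 are right.

3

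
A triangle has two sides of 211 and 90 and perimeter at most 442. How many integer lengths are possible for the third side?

Triangle inequality: 121 < x < 301. Perimeter ≤ 442 gives x ≤ 442 − 211 − 90 = 141.
So 121 < x ≤ 141; integers 122 through 141: 20 values.

20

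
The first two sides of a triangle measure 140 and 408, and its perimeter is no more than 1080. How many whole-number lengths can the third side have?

264

Triangle inequality: 268 < x < 548. Perimeter ≤ 1080 gives x ≤ 1080 − 140 − 408 = 532.
So 268 < x ≤ 532; integers 269 through 532: 264 values.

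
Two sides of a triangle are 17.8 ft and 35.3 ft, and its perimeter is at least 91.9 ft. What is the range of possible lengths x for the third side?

38.8 ≤ x < 53.1

Triangle inequality alone gives 17.5 < x < 53.1.
The perimeter condition gives x ≥ 91.9 − 17.8 − 35.3 = 38.8.
Intersecting the two: 38.8 ≤ x < 53.1.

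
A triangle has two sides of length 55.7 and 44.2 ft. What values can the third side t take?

By the triangle inequality, t must be less than 55.7 + 44.2 = 99.9 and greater than |55.7 − 44.2| = 11.5.

11.5 < t < 99.9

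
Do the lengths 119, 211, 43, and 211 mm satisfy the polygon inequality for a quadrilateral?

Yes

A quadrilateral exists iff every side is shorter than the sum of the others — equivalently, the longest side is less than the sum of the rest.
Longest side 211 < 373 (sum of the remaining 3), so yes.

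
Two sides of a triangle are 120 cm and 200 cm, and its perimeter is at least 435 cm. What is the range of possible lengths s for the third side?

115 ≤ s < 320 cm

Triangle inequality alone gives 80 < s < 320.
The perimeter condition gives s ≥ 435 − 120 − 200 = 115.
Intersecting the two: 115 ≤ s < 320.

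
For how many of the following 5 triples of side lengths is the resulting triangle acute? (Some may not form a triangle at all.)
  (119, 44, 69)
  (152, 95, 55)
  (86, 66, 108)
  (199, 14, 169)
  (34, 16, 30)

1

(119,44,69): 44+69 ≤ 119, not a triangle
(152,95,55): 55+95 ≤ 152, not a triangle
(86,66,108): 66²+86² = 11752 > 11664 = 108² → acute
(199,14,169): 14+169 ≤ 199, not a triangle
(34,16,30): 16²+30² = 1156 = 34² → right
1 of the 5 is acute.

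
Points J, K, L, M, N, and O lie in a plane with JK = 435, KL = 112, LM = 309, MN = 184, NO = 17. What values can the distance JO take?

0 ≤ JO ≤ 1057

The maximum is all hops collinear in one direction: 435 + 112 + 309 + 184 + 17 = 1057.
The longest hop is 435; the others sum to 622. Since 435 ≤ 622, the path can fold back on itself completely, so the minimum distance is 0.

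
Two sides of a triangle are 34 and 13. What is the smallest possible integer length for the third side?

22

The third side must be strictly greater than |34 − 13| = 21.
The smallest integer above 21 is 22.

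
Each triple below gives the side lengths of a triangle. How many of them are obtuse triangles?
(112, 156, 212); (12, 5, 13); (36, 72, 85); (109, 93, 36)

3

(112,156,212): 112²+156² = 36880 < 44944 = 212² → obtuse
(12,5,13): 5²+12² = 169 = 13² → right
(36,72,85): 36²+72² = 6480 < 7225 = 85² → obtuse
(109,93,36): 36²+93² = 9945 < 11881 = 109² → obtuse
3 of the 4 are obtuse.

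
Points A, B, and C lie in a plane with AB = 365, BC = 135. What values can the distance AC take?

230 ≤ AC ≤ 500

By the triangle inequality, |365 − 135| ≤ AC ≤ 365 + 135.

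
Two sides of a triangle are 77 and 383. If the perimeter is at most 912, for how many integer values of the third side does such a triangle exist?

146

Triangle inequality: 306 < x < 460. Perimeter ≤ 912 gives x ≤ 912 − 77 − 383 = 452.
So 306 < x ≤ 452; integers 307 through 452: 146 values.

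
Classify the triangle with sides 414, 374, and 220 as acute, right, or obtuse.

acute

Compare the square of the longest side to the sum of squares of the other two: 220² + 374² = 188276 > 171396 = 414².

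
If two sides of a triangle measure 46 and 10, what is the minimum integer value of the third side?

The third side must be strictly greater than |46 − 10| = 36.
The smallest integer above 36 is 37.

37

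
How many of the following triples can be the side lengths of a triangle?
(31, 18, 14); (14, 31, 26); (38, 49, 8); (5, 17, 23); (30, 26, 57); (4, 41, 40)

3

(14,18,31): 14+18 > 31 → valid
(14,26,31): 14+26 > 31 → valid
(8,38,49): 8+38 ≤ 49 → not valid
(5,17,23): 5+17 ≤ 23 → not valid
(26,30,57): 26+30 ≤ 57 → not valid
(4,40,41): 4+40 > 41 → valid
3 of the 6 triples form a triangle.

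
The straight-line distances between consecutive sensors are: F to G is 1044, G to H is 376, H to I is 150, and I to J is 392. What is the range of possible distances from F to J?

The maximum is all hops collinear in one direction: 1044 + 376 + 150 + 392 = 1962.
The longest hop is 1044; the others sum to 918. Folding the others back against it leaves at least 1044 − 918 = 126.

126 ≤ FJ ≤ 1962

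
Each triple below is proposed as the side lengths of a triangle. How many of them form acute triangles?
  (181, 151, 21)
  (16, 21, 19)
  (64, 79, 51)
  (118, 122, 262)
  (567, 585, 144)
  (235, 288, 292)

(181,151,21): 21+151 ≤ 181, not a triangle
(16,21,19): 16²+19² = 617 > 441 = 21² → acute
(64,79,51): 51²+64² = 6697 > 6241 = 79² → acute
(118,122,262): 118+122 ≤ 262, not a triangle
(567,585,144): 144²+567² = 342225 = 585² → right
(235,288,292): 235²+288² = 138169 > 85264 = 292² → acute
3 of the 6 are acute.

3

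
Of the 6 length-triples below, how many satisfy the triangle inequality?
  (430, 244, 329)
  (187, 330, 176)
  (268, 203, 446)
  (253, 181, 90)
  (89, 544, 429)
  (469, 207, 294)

5

(244,329,430): 244+329 > 430 → valid
(176,187,330): 176+187 > 330 → valid
(203,268,446): 203+268 > 446 → valid
(90,181,253): 90+181 > 253 → valid
(89,429,544): 89+429 ≤ 544 → not valid
(207,294,469): 207+294 > 469 → valid
5 of the 6 triples form a triangle.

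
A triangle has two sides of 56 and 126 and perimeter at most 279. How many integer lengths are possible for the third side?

27

Triangle inequality: 70 < x < 182. Perimeter ≤ 279 gives x ≤ 279 − 56 − 126 = 97.
So 70 < x ≤ 97; integers 71 through 97: 27 values.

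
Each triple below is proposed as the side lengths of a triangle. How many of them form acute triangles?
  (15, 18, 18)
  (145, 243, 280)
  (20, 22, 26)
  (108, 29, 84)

(15,18,18): 15²+18² = 549 > 324 = 18² → acute
(145,243,280): 145²+243² = 80074 > 78400 = 280² → acute
(20,22,26): 20²+22² = 884 > 676 = 26² → acute
(108,29,84): 29²+84² = 7897 < 11664 = 108² → obtuse
3 of the 4 are acute.

3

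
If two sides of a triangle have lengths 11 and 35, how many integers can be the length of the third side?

21

The third side lies in the open interval (24, 46).
Integers from 25 to 45 inclusive: 45 − 25 + 1 = 21.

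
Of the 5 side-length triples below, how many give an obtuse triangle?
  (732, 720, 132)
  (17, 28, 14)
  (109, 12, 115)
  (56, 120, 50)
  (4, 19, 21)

3

(732,720,132): 132²+720² = 535824 = 732² → right
(17,28,14): 14²+17² = 485 < 784 = 28² → obtuse
(109,12,115): 12²+109² = 12025 < 13225 = 115² → obtuse
(56,120,50): 50+56 ≤ 120, not a triangle
(4,19,21): 4²+19² = 377 < 441 = 21² → obtuse
3 of the 5 are obtuse.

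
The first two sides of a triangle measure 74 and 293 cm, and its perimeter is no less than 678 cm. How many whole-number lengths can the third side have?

56

Triangle inequality: 219 < x < 367. Perimeter ≥ 678 gives x ≥ 678 − 74 − 293 = 311.
So 311 ≤ x < 367; integers 311 through 366: 56 values.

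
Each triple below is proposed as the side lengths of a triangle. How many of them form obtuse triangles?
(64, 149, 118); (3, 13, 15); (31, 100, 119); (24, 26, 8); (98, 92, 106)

(64,149,118): 64²+118² = 18020 < 22201 = 149² → obtuse
(3,13,15): 3²+13² = 178 < 225 = 15² → obtuse
(31,100,119): 31²+100² = 10961 < 14161 = 119² → obtuse
(24,26,8): 8²+24² = 640 < 676 = 26² → obtuse
(98,92,106): 92²+98² = 18068 > 11236 = 106² → acute
4 of the 5 are obtuse.

4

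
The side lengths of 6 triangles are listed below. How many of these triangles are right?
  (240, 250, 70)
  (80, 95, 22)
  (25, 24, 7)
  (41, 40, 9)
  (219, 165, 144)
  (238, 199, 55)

4

(240,250,70): 70²+240² = 62500 = 250² → right
(80,95,22): 22²+80² = 6884 < 9025 = 95² → obtuse
(25,24,7): 7²+24² = 625 = 25² → right
(41,40,9): 9²+40² = 1681 = 41² → right
(219,165,144): 144²+165² = 47961 = 219² → right
(238,199,55): 55²+199² = 42626 < 56644 = 238² → obtuse
4 of the 6 are right.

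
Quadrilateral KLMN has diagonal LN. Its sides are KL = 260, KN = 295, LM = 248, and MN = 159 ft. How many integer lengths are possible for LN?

317

From triangle KLN: 35 < LN < 555.
From triangle MLN: 89 < LN < 407.
Intersection: 89 < LN < 407, so integers 90 through 406: 317 values.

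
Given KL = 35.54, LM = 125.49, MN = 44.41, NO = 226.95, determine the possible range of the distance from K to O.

21.51 ≤ KO ≤ 432.39

The maximum is all hops collinear in one direction: 35.54 + 125.49 + 44.41 + 226.95 = 432.39.
The longest hop is 226.95; the others sum to 205.44. Folding the others back against it leaves at least 226.95 − 205.44 = 21.51.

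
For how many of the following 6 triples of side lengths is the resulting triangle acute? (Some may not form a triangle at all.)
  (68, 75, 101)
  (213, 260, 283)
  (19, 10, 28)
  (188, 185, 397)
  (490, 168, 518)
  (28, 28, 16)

(68,75,101): 68²+75² = 10249 > 10201 = 101² → acute
(213,260,283): 213²+260² = 112969 > 80089 = 283² → acute
(19,10,28): 10²+19² = 461 < 784 = 28² → obtuse
(188,185,397): 185+188 ≤ 397, not a triangle
(490,168,518): 168²+490² = 268324 = 518² → right
(28,28,16): 16²+28² = 1040 > 784 = 28² → acute
3 of the 6 are acute.

3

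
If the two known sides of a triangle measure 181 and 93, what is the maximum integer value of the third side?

273

The third side must be strictly less than 181 + 93 = 274.
The largest integer below 274 is 273.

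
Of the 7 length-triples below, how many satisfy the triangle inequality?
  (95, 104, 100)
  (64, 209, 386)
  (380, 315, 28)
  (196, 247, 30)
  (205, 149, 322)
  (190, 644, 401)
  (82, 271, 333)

3

(95,100,104): 95+100 > 104 → valid
(64,209,386): 64+209 ≤ 386 → not valid
(28,315,380): 28+315 ≤ 380 → not valid
(30,196,247): 30+196 ≤ 247 → not valid
(149,205,322): 149+205 > 322 → valid
(190,401,644): 190+401 ≤ 644 → not valid
(82,271,333): 82+271 > 333 → valid
3 of the 7 triples form a triangle.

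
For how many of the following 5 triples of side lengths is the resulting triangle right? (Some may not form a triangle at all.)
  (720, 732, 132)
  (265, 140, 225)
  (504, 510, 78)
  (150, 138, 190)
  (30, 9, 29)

(720,732,132): 132²+720² = 535824 = 732² → right
(265,140,225): 140²+225² = 70225 = 265² → right
(504,510,78): 78²+504² = 260100 = 510² → right
(150,138,190): 138²+150² = 41544 > 36100 = 190² → acute
(30,9,29): 9²+29² = 922 > 900 = 30² → acute
3 of the 5 are right.

3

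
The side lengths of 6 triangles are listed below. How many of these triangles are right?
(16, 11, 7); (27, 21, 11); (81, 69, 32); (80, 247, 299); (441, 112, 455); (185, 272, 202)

(16,11,7): 7²+11² = 170 < 256 = 16² → obtuse
(27,21,11): 11²+21² = 562 < 729 = 27² → obtuse
(81,69,32): 32²+69² = 5785 < 6561 = 81² → obtuse
(80,247,299): 80²+247² = 67409 < 89401 = 299² → obtuse
(441,112,455): 112²+441² = 207025 = 455² → right
(185,272,202): 185²+202² = 75029 > 73984 = 272² → acute
1 of the 6 is right.

1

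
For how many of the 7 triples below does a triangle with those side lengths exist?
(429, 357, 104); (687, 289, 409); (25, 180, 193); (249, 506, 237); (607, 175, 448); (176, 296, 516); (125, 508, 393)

5

(104,357,429): 104+357 > 429 → valid
(289,409,687): 289+409 > 687 → valid
(25,180,193): 25+180 > 193 → valid
(237,249,506): 237+249 ≤ 506 → not valid
(175,448,607): 175+448 > 607 → valid
(176,296,516): 176+296 ≤ 516 → not valid
(125,393,508): 125+393 > 508 → valid
5 of the 7 triples form a triangle.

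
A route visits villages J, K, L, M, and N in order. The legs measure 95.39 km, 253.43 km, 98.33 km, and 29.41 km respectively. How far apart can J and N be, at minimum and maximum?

30.30 ≤ JN ≤ 476.56 km

The maximum is all hops collinear in one direction: 95.39 + 253.43 + 98.33 + 29.41 = 476.56.
The longest hop is 253.43; the others sum to 223.13. Folding the others back against it leaves at least 253.43 − 223.13 = 30.30.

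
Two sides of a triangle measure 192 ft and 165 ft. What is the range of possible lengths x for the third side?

By the triangle inequality, x must be less than 192 + 165 = 357 and greater than |192 − 165| = 27.

27 < x < 357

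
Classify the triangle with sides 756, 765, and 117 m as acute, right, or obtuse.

right

Compare the square of the longest side to the sum of squares of the other two: 117² + 756² = 585225 = 765².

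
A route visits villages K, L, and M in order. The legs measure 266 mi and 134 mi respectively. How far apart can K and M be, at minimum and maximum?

By the triangle inequality, |266 − 134| ≤ KM ≤ 266 + 134.

132 ≤ KM ≤ 400 mi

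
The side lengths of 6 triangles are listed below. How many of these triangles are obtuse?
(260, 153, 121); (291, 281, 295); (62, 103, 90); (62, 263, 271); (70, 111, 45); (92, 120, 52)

4

(260,153,121): 121²+153² = 38050 < 67600 = 260² → obtuse
(291,281,295): 281²+291² = 163642 > 87025 = 295² → acute
(62,103,90): 62²+90² = 11944 > 10609 = 103² → acute
(62,263,271): 62²+263² = 73013 < 73441 = 271² → obtuse
(70,111,45): 45²+70² = 6925 < 12321 = 111² → obtuse
(92,120,52): 52²+92² = 11168 < 14400 = 120² → obtuse
4 of the 6 are obtuse.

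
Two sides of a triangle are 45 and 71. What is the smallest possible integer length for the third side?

The third side must be strictly greater than |45 − 71| = 26.
The smallest integer above 26 is 27.

27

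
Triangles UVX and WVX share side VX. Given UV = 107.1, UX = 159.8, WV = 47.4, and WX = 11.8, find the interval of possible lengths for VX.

From triangle UVX: |107.1 − 159.8| < VX < 107.1 + 159.8, i.e. 52.7 < VX < 266.9.
From triangle WVX: 35.6 < VX < 59.2.
Both must hold, so VX lies in the intersection.

52.7 < VX < 59.2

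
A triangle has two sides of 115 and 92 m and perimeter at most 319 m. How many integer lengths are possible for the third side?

Triangle inequality: 23 < x < 207. Perimeter ≤ 319 gives x ≤ 319 − 115 − 92 = 112.
So 23 < x ≤ 112; integers 24 through 112: 89 values.

89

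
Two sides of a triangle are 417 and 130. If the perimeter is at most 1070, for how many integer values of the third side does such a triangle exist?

Triangle inequality: 287 < x < 547. Perimeter ≤ 1070 gives x ≤ 1070 − 417 − 130 = 523.
So 287 < x ≤ 523; integers 288 through 523: 236 values.

236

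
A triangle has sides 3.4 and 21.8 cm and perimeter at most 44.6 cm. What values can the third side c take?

Triangle inequality alone gives 18.4 < c < 25.2.
The perimeter condition gives c ≤ 44.6 − 3.4 − 21.8 = 19.4.
Intersecting the two: 18.4 < c ≤ 19.4.

18.4 < c ≤ 19.4 cm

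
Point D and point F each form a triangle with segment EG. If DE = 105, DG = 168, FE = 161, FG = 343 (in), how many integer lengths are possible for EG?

90

From triangle DEG: 63 < EG < 273.
From triangle FEG: 182 < EG < 504.
Intersection: 182 < EG < 273, so integers 183 through 272: 90 values.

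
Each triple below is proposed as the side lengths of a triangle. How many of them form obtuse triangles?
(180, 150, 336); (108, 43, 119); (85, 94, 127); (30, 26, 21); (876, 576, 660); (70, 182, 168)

(180,150,336): 150+180 ≤ 336, not a triangle
(108,43,119): 43²+108² = 13513 < 14161 = 119² → obtuse
(85,94,127): 85²+94² = 16061 < 16129 = 127² → obtuse
(30,26,21): 21²+26² = 1117 > 900 = 30² → acute
(876,576,660): 576²+660² = 767376 = 876² → right
(70,182,168): 70²+168² = 33124 = 182² → right
2 of the 6 are obtuse.

2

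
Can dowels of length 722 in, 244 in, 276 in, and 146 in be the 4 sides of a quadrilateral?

No

For a quadrilateral, each side must be shorter than the sum of the others.
Here the longest side is 722, but the remaining 3 sides sum to only 666.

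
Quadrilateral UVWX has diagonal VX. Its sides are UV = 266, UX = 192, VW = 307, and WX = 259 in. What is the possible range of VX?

74 < VX < 458

From triangle UVX: |266 − 192| < VX < 266 + 192, i.e. 74 < VX < 458.
From triangle WVX: 48 < VX < 566.
Both must hold, so VX lies in the intersection.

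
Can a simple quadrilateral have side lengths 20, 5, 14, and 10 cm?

A quadrilateral exists iff every side is shorter than the sum of the others — equivalently, the longest side is less than the sum of the rest.
Longest side 20 < 29 (sum of the remaining 3), so yes.

Yes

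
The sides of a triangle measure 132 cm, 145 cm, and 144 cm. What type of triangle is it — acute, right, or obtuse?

Compare the square of the longest side to the sum of squares of the other two: 132² + 144² = 38160 > 21025 = 145².

acute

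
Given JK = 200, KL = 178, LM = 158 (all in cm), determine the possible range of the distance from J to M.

The maximum is all hops collinear in one direction: 200 + 178 + 158 = 536.
The longest hop is 200; the others sum to 336. Since 200 ≤ 336, the path can fold back on itself completely, so the minimum distance is 0.

0 ≤ JM ≤ 536 cm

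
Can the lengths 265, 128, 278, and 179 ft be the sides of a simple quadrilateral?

Yes

A quadrilateral exists iff every side is shorter than the sum of the others — equivalently, the longest side is less than the sum of the rest.
Longest side 278 < 572 (sum of the remaining 3), so yes.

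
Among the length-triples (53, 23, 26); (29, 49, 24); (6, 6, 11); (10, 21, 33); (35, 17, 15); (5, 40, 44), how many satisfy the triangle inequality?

3

(23,26,53): 23+26 ≤ 53 → not valid
(24,29,49): 24+29 > 49 → valid
(6,6,11): 6+6 > 11 → valid
(10,21,33): 10+21 ≤ 33 → not valid
(15,17,35): 15+17 ≤ 35 → not valid
(5,40,44): 5+40 > 44 → valid
3 of the 6 triples form a triangle.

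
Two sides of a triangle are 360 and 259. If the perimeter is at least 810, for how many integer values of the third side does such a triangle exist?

428

Triangle inequality: 101 < x < 619. Perimeter ≥ 810 gives x ≥ 810 − 360 − 259 = 191.
So 191 ≤ x < 619; integers 191 through 618: 428 values.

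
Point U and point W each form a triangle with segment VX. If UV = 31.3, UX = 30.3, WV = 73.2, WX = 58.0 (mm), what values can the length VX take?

15.2 < VX < 61.6

From triangle UVX: |31.3 − 30.3| < VX < 31.3 + 30.3, i.e. 1.0 < VX < 61.6.
From triangle WVX: 15.2 < VX < 131.2.
Both must hold, so VX lies in the intersection.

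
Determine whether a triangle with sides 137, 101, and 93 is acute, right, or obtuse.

acute

Compare the square of the longest side to the sum of squares of the other two: 93² + 101² = 18850 > 18769 = 137².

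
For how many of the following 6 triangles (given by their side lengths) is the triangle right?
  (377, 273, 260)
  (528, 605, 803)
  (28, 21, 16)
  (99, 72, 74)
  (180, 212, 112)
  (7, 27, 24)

(377,273,260): 260²+273² = 142129 = 377² → right
(528,605,803): 528²+605² = 644809 = 803² → right
(28,21,16): 16²+21² = 697 < 784 = 28² → obtuse
(99,72,74): 72²+74² = 10660 > 9801 = 99² → acute
(180,212,112): 112²+180² = 44944 = 212² → right
(7,27,24): 7²+24² = 625 < 729 = 27² → obtuse
3 of the 6 are right.

3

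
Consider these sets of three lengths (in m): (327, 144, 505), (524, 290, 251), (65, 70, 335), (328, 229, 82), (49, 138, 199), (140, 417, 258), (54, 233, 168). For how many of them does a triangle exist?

(144,327,505): 144+327 ≤ 505 → not valid
(251,290,524): 251+290 > 524 → valid
(65,70,335): 65+70 ≤ 335 → not valid
(82,229,328): 82+229 ≤ 328 → not valid
(49,138,199): 49+138 ≤ 199 → not valid
(140,258,417): 140+258 ≤ 417 → not valid
(54,168,233): 54+168 ≤ 233 → not valid
1 of the 7 triples forms a triangle.

1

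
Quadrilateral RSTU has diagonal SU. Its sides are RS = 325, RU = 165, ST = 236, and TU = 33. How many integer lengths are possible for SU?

65

From triangle RSU: 160 < SU < 490.
From triangle TSU: 203 < SU < 269.
Intersection: 203 < SU < 269, so integers 204 through 268: 65 values.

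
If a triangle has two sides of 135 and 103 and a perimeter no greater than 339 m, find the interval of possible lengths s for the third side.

Triangle inequality alone gives 32 < s < 238.
The perimeter condition gives s ≤ 339 − 135 − 103 = 101.
Intersecting the two: 32 < s ≤ 101.

32 < s ≤ 101 m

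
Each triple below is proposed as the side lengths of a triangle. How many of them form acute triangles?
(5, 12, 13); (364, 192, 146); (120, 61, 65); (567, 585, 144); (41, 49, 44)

(5,12,13): 5²+12² = 169 = 13² → right
(364,192,146): 146+192 ≤ 364, not a triangle
(120,61,65): 61²+65² = 7946 < 14400 = 120² → obtuse
(567,585,144): 144²+567² = 342225 = 585² → right
(41,49,44): 41²+44² = 3617 > 2401 = 49² → acute
1 of the 5 is acute.

1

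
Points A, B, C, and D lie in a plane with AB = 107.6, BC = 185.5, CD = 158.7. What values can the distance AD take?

The maximum is all hops collinear in one direction: 107.6 + 185.5 + 158.7 = 451.8.
The longest hop is 185.5; the others sum to 266.3. Since 185.5 ≤ 266.3, the path can fold back on itself completely, so the minimum distance is 0.

0 ≤ AD ≤ 451.8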